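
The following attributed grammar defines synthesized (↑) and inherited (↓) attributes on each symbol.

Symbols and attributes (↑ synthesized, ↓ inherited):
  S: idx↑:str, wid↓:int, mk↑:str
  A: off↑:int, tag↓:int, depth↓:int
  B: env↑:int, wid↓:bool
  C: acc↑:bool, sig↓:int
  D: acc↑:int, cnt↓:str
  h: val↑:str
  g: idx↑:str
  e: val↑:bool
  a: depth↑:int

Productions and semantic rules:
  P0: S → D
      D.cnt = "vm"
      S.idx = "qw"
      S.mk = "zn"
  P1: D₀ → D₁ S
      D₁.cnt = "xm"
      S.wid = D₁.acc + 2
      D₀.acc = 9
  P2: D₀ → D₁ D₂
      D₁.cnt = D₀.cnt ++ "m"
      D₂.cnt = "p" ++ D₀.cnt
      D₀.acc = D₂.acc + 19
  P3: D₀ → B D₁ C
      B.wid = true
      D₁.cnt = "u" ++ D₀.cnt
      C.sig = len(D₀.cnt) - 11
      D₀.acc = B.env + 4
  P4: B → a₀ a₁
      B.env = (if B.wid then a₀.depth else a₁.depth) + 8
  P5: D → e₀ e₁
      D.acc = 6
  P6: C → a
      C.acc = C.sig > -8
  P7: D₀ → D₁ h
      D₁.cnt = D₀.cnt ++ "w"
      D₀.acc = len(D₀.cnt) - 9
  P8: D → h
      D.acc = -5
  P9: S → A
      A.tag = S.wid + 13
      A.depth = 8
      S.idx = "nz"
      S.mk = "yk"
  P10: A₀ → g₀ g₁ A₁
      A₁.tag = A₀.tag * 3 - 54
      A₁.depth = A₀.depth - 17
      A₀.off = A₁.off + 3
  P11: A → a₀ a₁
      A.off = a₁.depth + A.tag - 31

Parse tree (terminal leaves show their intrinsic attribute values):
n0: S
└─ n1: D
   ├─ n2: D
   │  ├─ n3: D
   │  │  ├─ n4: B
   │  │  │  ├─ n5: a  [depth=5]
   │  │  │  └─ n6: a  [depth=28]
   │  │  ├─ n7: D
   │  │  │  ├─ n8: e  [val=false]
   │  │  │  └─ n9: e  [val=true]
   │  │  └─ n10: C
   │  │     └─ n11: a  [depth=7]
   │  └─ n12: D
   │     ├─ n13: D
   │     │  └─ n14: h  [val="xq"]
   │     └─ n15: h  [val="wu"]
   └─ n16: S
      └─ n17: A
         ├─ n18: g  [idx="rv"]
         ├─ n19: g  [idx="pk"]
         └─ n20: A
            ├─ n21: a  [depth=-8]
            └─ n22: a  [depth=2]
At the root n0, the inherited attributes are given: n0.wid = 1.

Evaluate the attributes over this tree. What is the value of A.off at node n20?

1. n0.wid = 1  [given at root]
2. n1.cnt = "vm"  ["vm"]
3. n2.cnt = "xm"  ["xm"]
4. n3.cnt = "xmm"  [D₀.cnt ++ "m"]
5. n4.wid = true  [true]
6. n5.depth = 5  [terminal]
7. n6.depth = 28  [terminal]
8. n4.env = 13  [(if B.wid then a₀.depth else a₁.depth) + 8]
9. n7.cnt = "uxmm"  ["u" ++ D₀.cnt]
10. n8.val = false  [terminal]
11. n9.val = true  [terminal]
12. n7.acc = 6  [6]
13. n10.sig = -8  [len(D₀.cnt) - 11]
14. n11.depth = 7  [terminal]
15. n10.acc = false  [C.sig > -8]
16. n3.acc = 17  [B.env + 4]
17. n12.cnt = "pxm"  ["p" ++ D₀.cnt]
18. n13.cnt = "pxmw"  [D₀.cnt ++ "w"]
19. n14.val = "xq"  [terminal]
20. n13.acc = -5  [-5]
21. n15.val = "wu"  [terminal]
22. n12.acc = -6  [len(D₀.cnt) - 9]
23. n2.acc = 13  [D₂.acc + 19]
24. n16.wid = 15  [D₁.acc + 2]
25. n17.tag = 28  [S.wid + 13]
26. n17.depth = 8  [8]
27. n18.idx = "rv"  [terminal]
28. n19.idx = "pk"  [terminal]
29. n20.tag = 30  [A₀.tag * 3 - 54]
30. n20.depth = -9  [A₀.depth - 17]
31. n21.depth = -8  [terminal]
32. n22.depth = 2  [terminal]
33. n20.off = 1  [a₁.depth + A.tag - 31]
34. n17.off = 4  [A₁.off + 3]
35. n16.idx = "nz"  ["nz"]
36. n16.mk = "yk"  ["yk"]
37. n1.acc = 9  [9]
38. n0.idx = "qw"  ["qw"]
39. n0.mk = "zn"  ["zn"]

1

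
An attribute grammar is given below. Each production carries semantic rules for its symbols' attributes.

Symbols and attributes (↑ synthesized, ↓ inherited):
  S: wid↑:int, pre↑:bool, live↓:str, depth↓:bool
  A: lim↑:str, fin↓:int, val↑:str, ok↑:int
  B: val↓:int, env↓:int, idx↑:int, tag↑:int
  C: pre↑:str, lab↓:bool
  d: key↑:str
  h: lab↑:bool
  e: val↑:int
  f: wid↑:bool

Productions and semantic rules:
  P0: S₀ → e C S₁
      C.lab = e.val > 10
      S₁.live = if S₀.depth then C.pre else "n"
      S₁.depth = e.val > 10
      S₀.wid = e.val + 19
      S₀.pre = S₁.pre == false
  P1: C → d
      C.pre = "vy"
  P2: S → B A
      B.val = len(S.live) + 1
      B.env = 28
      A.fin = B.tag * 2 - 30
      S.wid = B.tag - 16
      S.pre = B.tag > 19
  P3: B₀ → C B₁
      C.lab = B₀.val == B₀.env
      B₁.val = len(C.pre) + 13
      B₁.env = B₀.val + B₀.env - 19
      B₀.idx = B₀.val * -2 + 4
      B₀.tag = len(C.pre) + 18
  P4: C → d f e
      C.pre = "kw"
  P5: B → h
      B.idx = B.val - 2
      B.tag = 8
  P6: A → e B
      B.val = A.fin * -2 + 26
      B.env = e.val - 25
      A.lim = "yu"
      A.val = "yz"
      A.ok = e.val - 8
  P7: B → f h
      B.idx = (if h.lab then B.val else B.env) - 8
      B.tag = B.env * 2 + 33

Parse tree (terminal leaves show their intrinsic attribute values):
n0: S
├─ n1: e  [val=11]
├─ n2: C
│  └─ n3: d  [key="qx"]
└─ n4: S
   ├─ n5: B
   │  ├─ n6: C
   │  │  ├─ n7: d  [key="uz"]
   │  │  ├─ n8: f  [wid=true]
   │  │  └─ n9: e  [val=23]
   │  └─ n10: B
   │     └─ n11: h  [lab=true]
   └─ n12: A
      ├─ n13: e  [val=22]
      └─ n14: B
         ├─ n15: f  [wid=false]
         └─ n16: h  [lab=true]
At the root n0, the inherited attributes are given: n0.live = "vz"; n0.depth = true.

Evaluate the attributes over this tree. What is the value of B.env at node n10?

12

1. n0.live = "vz"  [given at root]
2. n0.depth = true  [given at root]
3. n1.val = 11  [terminal]
4. n2.lab = true  [e.val > 10]
5. n3.key = "qx"  [terminal]
6. n2.pre = "vy"  ["vy"]
7. n4.live = "vy"  [if S₀.depth then C.pre else "n"]
8. n4.depth = true  [e.val > 10]
9. n5.val = 3  [len(S.live) + 1]
10. n5.env = 28  [28]
11. n6.lab = false  [B₀.val == B₀.env]
12. n7.key = "uz"  [terminal]
13. n8.wid = true  [terminal]
14. n9.val = 23  [terminal]
15. n6.pre = "kw"  ["kw"]
16. n10.val = 15  [len(C.pre) + 13]
17. n10.env = 12  [B₀.val + B₀.env - 19]
18. n11.lab = true  [terminal]
19. n10.idx = 13  [B.val - 2]
20. n10.tag = 8  [8]
21. n5.idx = -2  [B₀.val * -2 + 4]
22. n5.tag = 20  [len(C.pre) + 18]
23. n12.fin = 10  [B.tag * 2 - 30]
24. n13.val = 22  [terminal]
25. n14.val = 6  [A.fin * -2 + 26]
26. n14.env = -3  [e.val - 25]
27. n15.wid = false  [terminal]
28. n16.lab = true  [terminal]
29. n14.idx = -2  [(if h.lab then B.val else B.env) - 8]
30. n14.tag = 27  [B.env * 2 + 33]
31. n12.lim = "yu"  ["yu"]
32. n12.val = "yz"  ["yz"]
33. n12.ok = 14  [e.val - 8]
34. n4.wid = 4  [B.tag - 16]
35. n4.pre = true  [B.tag > 19]
36. n0.wid = 30  [e.val + 19]
37. n0.pre = false  [S₁.pre == false]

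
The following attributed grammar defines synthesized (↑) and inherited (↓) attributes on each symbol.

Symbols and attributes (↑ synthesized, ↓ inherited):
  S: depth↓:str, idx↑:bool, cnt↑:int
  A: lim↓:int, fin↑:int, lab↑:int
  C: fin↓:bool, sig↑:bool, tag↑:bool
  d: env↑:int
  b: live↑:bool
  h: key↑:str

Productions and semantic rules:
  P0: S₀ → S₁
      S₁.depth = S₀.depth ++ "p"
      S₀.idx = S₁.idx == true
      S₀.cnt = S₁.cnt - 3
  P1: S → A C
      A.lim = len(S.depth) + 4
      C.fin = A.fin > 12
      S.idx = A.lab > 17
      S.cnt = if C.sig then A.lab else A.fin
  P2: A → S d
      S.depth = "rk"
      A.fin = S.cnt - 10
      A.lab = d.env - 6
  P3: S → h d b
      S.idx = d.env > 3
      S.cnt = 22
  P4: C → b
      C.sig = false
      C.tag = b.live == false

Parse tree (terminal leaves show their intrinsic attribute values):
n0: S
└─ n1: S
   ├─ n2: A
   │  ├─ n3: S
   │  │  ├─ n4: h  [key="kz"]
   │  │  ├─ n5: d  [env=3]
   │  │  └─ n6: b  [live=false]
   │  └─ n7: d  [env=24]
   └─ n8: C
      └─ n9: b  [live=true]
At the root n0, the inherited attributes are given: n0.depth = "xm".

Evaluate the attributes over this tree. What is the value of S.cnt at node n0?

1. n0.depth = "xm"  [given at root]
2. n1.depth = "xmp"  [S₀.depth ++ "p"]
3. n2.lim = 7  [len(S.depth) + 4]
4. n3.depth = "rk"  ["rk"]
5. n4.key = "kz"  [terminal]
6. n5.env = 3  [terminal]
7. n6.live = false  [terminal]
8. n3.idx = false  [d.env > 3]
9. n3.cnt = 22  [22]
10. n7.env = 24  [terminal]
11. n2.fin = 12  [S.cnt - 10]
12. n2.lab = 18  [d.env - 6]
13. n8.fin = false  [A.fin > 12]
14. n9.live = true  [terminal]
15. n8.sig = false  [false]
16. n8.tag = false  [b.live == false]
17. n1.idx = true  [A.lab > 17]
18. n1.cnt = 12  [if C.sig then A.lab else A.fin]
19. n0.idx = true  [S₁.idx == true]
20. n0.cnt = 9  [S₁.cnt - 3]

9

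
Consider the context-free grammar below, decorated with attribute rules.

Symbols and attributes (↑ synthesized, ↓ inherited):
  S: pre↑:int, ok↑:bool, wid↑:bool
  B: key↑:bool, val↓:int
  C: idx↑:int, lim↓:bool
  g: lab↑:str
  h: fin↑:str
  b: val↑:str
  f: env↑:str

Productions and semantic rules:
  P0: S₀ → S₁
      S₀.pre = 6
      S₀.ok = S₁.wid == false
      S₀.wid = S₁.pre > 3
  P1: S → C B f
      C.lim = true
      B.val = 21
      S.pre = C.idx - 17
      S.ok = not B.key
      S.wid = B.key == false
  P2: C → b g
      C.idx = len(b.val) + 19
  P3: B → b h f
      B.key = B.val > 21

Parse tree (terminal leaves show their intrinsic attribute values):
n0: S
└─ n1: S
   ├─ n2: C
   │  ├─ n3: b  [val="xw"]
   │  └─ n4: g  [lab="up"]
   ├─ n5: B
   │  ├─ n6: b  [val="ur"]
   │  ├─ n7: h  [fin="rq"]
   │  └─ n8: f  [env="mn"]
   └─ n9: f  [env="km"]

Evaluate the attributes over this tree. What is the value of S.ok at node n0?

1. n2.lim = true  [true]
2. n3.val = "xw"  [terminal]
3. n4.lab = "up"  [terminal]
4. n2.idx = 21  [len(b.val) + 19]
5. n5.val = 21  [21]
6. n6.val = "ur"  [terminal]
7. n7.fin = "rq"  [terminal]
8. n8.env = "mn"  [terminal]
9. n5.key = false  [B.val > 21]
10. n9.env = "km"  [terminal]
11. n1.pre = 4  [C.idx - 17]
12. n1.ok = true  [not B.key]
13. n1.wid = true  [B.key == false]
14. n0.pre = 6  [6]
15. n0.ok = false  [S₁.wid == false]
16. n0.wid = true  [S₁.pre > 3]

false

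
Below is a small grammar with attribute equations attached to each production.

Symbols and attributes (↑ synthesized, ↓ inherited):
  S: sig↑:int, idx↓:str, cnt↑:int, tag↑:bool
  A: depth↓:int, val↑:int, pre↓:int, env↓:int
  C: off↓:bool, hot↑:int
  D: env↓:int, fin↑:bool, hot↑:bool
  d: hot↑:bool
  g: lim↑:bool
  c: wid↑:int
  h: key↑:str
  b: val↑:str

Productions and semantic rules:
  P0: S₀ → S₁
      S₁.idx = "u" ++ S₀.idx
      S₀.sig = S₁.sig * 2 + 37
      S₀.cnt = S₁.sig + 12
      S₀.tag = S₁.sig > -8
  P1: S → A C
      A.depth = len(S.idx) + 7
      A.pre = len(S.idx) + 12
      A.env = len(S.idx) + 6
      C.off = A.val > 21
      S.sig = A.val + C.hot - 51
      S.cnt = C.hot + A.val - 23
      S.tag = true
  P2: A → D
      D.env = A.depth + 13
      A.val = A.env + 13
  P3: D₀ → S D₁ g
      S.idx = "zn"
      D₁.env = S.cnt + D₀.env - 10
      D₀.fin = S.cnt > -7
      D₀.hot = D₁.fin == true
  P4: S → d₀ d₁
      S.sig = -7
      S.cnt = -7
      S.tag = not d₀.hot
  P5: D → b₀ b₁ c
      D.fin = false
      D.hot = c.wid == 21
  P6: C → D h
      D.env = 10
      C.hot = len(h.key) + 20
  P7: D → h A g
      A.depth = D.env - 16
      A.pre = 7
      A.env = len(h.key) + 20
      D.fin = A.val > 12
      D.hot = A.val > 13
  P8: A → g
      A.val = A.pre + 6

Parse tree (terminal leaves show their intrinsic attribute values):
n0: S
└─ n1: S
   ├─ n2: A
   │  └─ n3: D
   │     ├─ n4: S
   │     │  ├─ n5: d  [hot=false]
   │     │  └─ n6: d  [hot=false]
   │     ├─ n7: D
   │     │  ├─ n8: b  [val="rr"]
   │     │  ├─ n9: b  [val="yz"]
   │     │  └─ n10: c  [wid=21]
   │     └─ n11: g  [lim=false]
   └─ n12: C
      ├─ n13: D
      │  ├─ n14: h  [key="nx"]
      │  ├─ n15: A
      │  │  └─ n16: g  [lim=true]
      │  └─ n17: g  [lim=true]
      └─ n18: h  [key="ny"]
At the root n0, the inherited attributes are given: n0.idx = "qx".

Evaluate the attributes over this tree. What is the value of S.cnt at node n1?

21

1. n0.idx = "qx"  [given at root]
2. n1.idx = "uqx"  ["u" ++ S₀.idx]
3. n2.depth = 10  [len(S.idx) + 7]
4. n2.pre = 15  [len(S.idx) + 12]
5. n2.env = 9  [len(S.idx) + 6]
6. n3.env = 23  [A.depth + 13]
7. n4.idx = "zn"  ["zn"]
8. n5.hot = false  [terminal]
9. n6.hot = false  [terminal]
10. n4.sig = -7  [-7]
11. n4.cnt = -7  [-7]
12. n4.tag = true  [not d₀.hot]
13. n7.env = 6  [S.cnt + D₀.env - 10]
14. n8.val = "rr"  [terminal]
15. n9.val = "yz"  [terminal]
16. n10.wid = 21  [terminal]
17. n7.fin = false  [false]
18. n7.hot = true  [c.wid == 21]
19. n11.lim = false  [terminal]
20. n3.fin = false  [S.cnt > -7]
21. n3.hot = false  [D₁.fin == true]
22. n2.val = 22  [A.env + 13]
23. n12.off = true  [A.val > 21]
24. n13.env = 10  [10]
25. n14.key = "nx"  [terminal]
26. n15.depth = -6  [D.env - 16]
27. n15.pre = 7  [7]
28. n15.env = 22  [len(h.key) + 20]
29. n16.lim = true  [terminal]
30. n15.val = 13  [A.pre + 6]
31. n17.lim = true  [terminal]
32. n13.fin = true  [A.val > 12]
33. n13.hot = false  [A.val > 13]
34. n18.key = "ny"  [terminal]
35. n12.hot = 22  [len(h.key) + 20]
36. n1.sig = -7  [A.val + C.hot - 51]
37. n1.cnt = 21  [C.hot + A.val - 23]
38. n1.tag = true  [true]
39. n0.sig = 23  [S₁.sig * 2 + 37]
40. n0.cnt = 5  [S₁.sig + 12]
41. n0.tag = true  [S₁.sig > -8]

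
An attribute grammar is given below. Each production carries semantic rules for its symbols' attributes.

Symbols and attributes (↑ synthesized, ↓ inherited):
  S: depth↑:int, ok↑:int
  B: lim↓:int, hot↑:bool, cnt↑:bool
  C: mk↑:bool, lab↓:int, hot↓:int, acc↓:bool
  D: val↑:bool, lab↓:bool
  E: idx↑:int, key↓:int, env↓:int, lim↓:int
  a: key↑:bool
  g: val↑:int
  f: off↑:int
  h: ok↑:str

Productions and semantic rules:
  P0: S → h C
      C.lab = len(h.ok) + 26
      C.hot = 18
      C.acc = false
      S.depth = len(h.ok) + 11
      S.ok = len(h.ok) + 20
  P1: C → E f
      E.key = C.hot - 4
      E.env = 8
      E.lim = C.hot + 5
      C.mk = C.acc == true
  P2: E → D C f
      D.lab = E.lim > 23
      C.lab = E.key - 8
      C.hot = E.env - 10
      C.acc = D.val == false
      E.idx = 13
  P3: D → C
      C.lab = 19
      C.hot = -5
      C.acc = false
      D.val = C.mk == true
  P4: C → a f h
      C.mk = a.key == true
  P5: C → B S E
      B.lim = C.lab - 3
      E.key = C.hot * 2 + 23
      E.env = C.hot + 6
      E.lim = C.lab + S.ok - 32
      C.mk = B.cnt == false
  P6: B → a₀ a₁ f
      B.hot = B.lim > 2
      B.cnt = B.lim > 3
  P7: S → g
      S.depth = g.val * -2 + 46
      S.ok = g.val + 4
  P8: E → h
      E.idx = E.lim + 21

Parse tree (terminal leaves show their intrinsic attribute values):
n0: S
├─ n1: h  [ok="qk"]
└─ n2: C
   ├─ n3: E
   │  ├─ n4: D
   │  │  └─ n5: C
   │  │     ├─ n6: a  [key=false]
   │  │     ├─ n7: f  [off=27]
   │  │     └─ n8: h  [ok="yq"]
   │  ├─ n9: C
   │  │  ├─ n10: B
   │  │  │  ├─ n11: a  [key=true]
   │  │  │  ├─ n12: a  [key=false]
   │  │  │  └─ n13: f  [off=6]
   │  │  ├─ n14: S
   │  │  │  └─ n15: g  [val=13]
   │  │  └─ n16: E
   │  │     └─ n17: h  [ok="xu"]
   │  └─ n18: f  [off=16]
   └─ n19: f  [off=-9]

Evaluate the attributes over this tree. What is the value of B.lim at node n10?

1. n1.ok = "qk"  [terminal]
2. n2.lab = 28  [len(h.ok) + 26]
3. n2.hot = 18  [18]
4. n2.acc = false  [false]
5. n3.key = 14  [C.hot - 4]
6. n3.env = 8  [8]
7. n3.lim = 23  [C.hot + 5]
8. n4.lab = false  [E.lim > 23]
9. n5.lab = 19  [19]
10. n5.hot = -5  [-5]
11. n5.acc = false  [false]
12. n6.key = false  [terminal]
13. n7.off = 27  [terminal]
14. n8.ok = "yq"  [terminal]
15. n5.mk = false  [a.key == true]
16. n4.val = false  [C.mk == true]
17. n9.lab = 6  [E.key - 8]
18. n9.hot = -2  [E.env - 10]
19. n9.acc = true  [D.val == false]
20. n10.lim = 3  [C.lab - 3]
21. n11.key = true  [terminal]
22. n12.key = false  [terminal]
23. n13.off = 6  [terminal]
24. n10.hot = true  [B.lim > 2]
25. n10.cnt = false  [B.lim > 3]
26. n15.val = 13  [terminal]
27. n14.depth = 20  [g.val * -2 + 46]
28. n14.ok = 17  [g.val + 4]
29. n16.key = 19  [C.hot * 2 + 23]
30. n16.env = 4  [C.hot + 6]
31. n16.lim = -9  [C.lab + S.ok - 32]
32. n17.ok = "xu"  [terminal]
33. n16.idx = 12  [E.lim + 21]
34. n9.mk = true  [B.cnt == false]
35. n18.off = 16  [terminal]
36. n3.idx = 13  [13]
37. n19.off = -9  [terminal]
38. n2.mk = false  [C.acc == true]
39. n0.depth = 13  [len(h.ok) + 11]
40. n0.ok = 22  [len(h.ok) + 20]

3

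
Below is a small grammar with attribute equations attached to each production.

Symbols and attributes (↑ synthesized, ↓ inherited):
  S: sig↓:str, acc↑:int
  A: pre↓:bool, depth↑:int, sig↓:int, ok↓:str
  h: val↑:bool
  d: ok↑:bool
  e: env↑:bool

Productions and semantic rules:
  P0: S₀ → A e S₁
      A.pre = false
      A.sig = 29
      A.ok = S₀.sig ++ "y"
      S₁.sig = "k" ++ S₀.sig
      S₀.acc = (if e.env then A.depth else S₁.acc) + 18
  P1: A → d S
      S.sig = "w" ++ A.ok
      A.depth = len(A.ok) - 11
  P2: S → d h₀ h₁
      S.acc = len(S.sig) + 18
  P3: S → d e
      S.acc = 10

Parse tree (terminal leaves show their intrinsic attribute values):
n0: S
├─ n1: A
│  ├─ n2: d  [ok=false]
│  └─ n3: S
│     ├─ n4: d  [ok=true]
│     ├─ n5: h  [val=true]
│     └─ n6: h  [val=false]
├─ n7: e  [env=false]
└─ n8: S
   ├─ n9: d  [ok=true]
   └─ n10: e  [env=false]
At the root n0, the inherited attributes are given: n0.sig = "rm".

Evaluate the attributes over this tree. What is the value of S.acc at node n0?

1. n0.sig = "rm"  [given at root]
2. n1.pre = false  [false]
3. n1.sig = 29  [29]
4. n1.ok = "rmy"  [S₀.sig ++ "y"]
5. n2.ok = false  [terminal]
6. n3.sig = "wrmy"  ["w" ++ A.ok]
7. n4.ok = true  [terminal]
8. n5.val = true  [terminal]
9. n6.val = false  [terminal]
10. n3.acc = 22  [len(S.sig) + 18]
11. n1.depth = -8  [len(A.ok) - 11]
12. n7.env = false  [terminal]
13. n8.sig = "krm"  ["k" ++ S₀.sig]
14. n9.ok = true  [terminal]
15. n10.env = false  [terminal]
16. n8.acc = 10  [10]
17. n0.acc = 28  [(if e.env then A.depth else S₁.acc) + 18]

28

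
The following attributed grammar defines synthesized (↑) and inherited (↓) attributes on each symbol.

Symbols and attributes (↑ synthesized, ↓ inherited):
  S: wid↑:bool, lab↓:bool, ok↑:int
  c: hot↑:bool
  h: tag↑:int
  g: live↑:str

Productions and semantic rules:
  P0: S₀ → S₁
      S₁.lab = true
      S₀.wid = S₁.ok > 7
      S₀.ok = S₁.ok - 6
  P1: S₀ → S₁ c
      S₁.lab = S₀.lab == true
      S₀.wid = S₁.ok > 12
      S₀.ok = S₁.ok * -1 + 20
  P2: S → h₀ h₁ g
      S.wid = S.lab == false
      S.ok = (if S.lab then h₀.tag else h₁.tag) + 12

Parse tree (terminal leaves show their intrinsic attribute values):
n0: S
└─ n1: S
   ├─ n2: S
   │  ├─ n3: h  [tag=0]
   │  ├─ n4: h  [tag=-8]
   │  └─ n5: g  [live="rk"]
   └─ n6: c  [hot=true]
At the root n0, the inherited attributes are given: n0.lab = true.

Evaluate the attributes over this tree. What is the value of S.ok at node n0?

1. n0.lab = true  [given at root]
2. n1.lab = true  [true]
3. n2.lab = true  [S₀.lab == true]
4. n3.tag = 0  [terminal]
5. n4.tag = -8  [terminal]
6. n5.live = "rk"  [terminal]
7. n2.wid = false  [S.lab == false]
8. n2.ok = 12  [(if S.lab then h₀.tag else h₁.tag) + 12]
9. n6.hot = true  [terminal]
10. n1.wid = false  [S₁.ok > 12]
11. n1.ok = 8  [S₁.ok * -1 + 20]
12. n0.wid = true  [S₁.ok > 7]
13. n0.ok = 2  [S₁.ok - 6]

2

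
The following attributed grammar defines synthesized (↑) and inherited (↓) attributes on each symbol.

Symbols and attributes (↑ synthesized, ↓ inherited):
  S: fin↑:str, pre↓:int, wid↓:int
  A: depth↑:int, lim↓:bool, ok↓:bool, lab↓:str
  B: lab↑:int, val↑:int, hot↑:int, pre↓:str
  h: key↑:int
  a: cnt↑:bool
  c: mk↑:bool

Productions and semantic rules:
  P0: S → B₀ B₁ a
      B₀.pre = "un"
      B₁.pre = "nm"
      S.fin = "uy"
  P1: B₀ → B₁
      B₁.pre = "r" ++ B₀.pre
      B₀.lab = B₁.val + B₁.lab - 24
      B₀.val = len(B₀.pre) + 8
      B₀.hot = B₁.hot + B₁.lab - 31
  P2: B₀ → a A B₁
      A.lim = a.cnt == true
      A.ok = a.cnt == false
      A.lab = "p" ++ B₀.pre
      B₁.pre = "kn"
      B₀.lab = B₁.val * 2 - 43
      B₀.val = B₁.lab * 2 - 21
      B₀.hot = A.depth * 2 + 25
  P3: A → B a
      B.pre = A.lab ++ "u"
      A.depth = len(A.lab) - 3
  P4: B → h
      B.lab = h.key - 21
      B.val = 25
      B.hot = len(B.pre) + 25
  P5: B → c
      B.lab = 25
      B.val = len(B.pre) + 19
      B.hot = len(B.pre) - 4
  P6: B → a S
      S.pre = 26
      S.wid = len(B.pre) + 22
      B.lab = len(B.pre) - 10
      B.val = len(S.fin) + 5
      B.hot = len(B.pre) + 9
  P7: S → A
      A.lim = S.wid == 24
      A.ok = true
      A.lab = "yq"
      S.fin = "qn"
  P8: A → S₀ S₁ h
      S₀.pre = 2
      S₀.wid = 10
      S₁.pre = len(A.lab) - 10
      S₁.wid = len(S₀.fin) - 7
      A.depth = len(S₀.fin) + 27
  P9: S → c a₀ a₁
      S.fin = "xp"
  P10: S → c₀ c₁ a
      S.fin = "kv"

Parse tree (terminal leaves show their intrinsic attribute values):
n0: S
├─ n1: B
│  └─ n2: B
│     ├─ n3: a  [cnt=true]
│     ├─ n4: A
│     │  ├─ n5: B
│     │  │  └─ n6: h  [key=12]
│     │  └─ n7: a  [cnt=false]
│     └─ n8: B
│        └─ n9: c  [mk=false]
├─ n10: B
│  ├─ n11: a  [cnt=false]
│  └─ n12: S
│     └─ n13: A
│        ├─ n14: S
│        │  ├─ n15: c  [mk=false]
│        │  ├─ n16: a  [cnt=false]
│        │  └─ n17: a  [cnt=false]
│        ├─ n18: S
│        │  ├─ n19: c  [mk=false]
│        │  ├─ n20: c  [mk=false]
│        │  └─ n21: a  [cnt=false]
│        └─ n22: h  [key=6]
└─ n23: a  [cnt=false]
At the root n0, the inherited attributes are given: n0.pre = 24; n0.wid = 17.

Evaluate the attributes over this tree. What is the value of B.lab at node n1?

4

1. n0.pre = 24  [given at root]
2. n0.wid = 17  [given at root]
3. n1.pre = "un"  ["un"]
4. n2.pre = "run"  ["r" ++ B₀.pre]
5. n3.cnt = true  [terminal]
6. n4.lim = true  [a.cnt == true]
7. n4.ok = false  [a.cnt == false]
8. n4.lab = "prun"  ["p" ++ B₀.pre]
9. n5.pre = "prunu"  [A.lab ++ "u"]
10. n6.key = 12  [terminal]
11. n5.lab = -9  [h.key - 21]
12. n5.val = 25  [25]
13. n5.hot = 30  [len(B.pre) + 25]
14. n7.cnt = false  [terminal]
15. n4.depth = 1  [len(A.lab) - 3]
16. n8.pre = "kn"  ["kn"]
17. n9.mk = false  [terminal]
18. n8.lab = 25  [25]
19. n8.val = 21  [len(B.pre) + 19]
20. n8.hot = -2  [len(B.pre) - 4]
21. n2.lab = -1  [B₁.val * 2 - 43]
22. n2.val = 29  [B₁.lab * 2 - 21]
23. n2.hot = 27  [A.depth * 2 + 25]
24. n1.lab = 4  [B₁.val + B₁.lab - 24]
25. n1.val = 10  [len(B₀.pre) + 8]
26. n1.hot = -5  [B₁.hot + B₁.lab - 31]
27. n10.pre = "nm"  ["nm"]
28. n11.cnt = false  [terminal]
29. n12.pre = 26  [26]
30. n12.wid = 24  [len(B.pre) + 22]
31. n13.lim = true  [S.wid == 24]
32. n13.ok = true  [true]
33. n13.lab = "yq"  ["yq"]
34. n14.pre = 2  [2]
35. n14.wid = 10  [10]
36. n15.mk = false  [terminal]
37. n16.cnt = false  [terminal]
38. n17.cnt = false  [terminal]
39. n14.fin = "xp"  ["xp"]
40. n18.pre = -8  [len(A.lab) - 10]
41. n18.wid = -5  [len(S₀.fin) - 7]
42. n19.mk = false  [terminal]
43. n20.mk = false  [terminal]
44. n21.cnt = false  [terminal]
45. n18.fin = "kv"  ["kv"]
46. n22.key = 6  [terminal]
47. n13.depth = 29  [len(S₀.fin) + 27]
48. n12.fin = "qn"  ["qn"]
49. n10.lab = -8  [len(B.pre) - 10]
50. n10.val = 7  [len(S.fin) + 5]
51. n10.hot = 11  [len(B.pre) + 9]
52. n23.cnt = false  [terminal]
53. n0.fin = "uy"  ["uy"]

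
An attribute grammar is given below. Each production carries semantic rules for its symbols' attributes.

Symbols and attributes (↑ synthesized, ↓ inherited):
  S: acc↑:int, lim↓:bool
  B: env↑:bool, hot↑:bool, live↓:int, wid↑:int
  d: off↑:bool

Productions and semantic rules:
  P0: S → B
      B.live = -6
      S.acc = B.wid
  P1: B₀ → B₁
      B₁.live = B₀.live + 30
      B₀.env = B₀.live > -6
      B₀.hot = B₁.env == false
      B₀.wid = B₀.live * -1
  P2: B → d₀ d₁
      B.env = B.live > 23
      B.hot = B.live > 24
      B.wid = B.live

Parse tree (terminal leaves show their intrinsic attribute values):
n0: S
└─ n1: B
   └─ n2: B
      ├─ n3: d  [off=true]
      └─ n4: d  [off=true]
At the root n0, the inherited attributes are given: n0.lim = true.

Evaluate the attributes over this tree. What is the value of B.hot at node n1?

1. n0.lim = true  [given at root]
2. n1.live = -6  [-6]
3. n2.live = 24  [B₀.live + 30]
4. n3.off = true  [terminal]
5. n4.off = true  [terminal]
6. n2.env = true  [B.live > 23]
7. n2.hot = false  [B.live > 24]
8. n2.wid = 24  [B.live]
9. n1.env = false  [B₀.live > -6]
10. n1.hot = false  [B₁.env == false]
11. n1.wid = 6  [B₀.live * -1]
12. n0.acc = 6  [B.wid]

false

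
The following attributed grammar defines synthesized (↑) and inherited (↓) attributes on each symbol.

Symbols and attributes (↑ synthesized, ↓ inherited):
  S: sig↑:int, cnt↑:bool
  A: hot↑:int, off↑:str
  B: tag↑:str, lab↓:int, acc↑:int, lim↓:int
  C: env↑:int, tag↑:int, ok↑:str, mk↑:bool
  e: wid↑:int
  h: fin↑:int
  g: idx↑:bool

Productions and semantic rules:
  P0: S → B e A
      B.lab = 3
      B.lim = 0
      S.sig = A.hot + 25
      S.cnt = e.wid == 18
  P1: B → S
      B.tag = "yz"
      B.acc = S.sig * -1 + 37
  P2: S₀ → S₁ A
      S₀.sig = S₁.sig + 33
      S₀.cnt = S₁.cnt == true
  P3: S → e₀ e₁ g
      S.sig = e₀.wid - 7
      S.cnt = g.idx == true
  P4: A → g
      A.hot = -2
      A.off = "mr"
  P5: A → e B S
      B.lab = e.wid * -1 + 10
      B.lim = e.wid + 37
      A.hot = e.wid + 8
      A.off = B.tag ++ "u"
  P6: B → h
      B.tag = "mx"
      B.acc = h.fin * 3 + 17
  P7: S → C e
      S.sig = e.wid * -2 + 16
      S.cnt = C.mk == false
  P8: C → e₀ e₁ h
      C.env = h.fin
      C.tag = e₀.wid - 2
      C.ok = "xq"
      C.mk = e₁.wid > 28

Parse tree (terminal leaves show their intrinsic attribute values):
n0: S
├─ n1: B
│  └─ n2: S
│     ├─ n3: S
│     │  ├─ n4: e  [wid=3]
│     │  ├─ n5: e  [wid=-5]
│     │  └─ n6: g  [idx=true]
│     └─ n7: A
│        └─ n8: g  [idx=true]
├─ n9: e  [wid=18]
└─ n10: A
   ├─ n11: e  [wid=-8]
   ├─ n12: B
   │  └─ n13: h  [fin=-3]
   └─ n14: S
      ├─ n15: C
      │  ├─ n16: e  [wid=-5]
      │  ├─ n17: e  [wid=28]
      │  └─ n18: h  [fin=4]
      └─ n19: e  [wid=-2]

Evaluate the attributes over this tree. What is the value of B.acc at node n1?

1. n1.lab = 3  [3]
2. n1.lim = 0  [0]
3. n4.wid = 3  [terminal]
4. n5.wid = -5  [terminal]
5. n6.idx = true  [terminal]
6. n3.sig = -4  [e₀.wid - 7]
7. n3.cnt = true  [g.idx == true]
8. n8.idx = true  [terminal]
9. n7.hot = -2  [-2]
10. n7.off = "mr"  ["mr"]
11. n2.sig = 29  [S₁.sig + 33]
12. n2.cnt = true  [S₁.cnt == true]
13. n1.tag = "yz"  ["yz"]
14. n1.acc = 8  [S.sig * -1 + 37]
15. n9.wid = 18  [terminal]
16. n11.wid = -8  [terminal]
17. n12.lab = 18  [e.wid * -1 + 10]
18. n12.lim = 29  [e.wid + 37]
19. n13.fin = -3  [terminal]
20. n12.tag = "mx"  ["mx"]
21. n12.acc = 8  [h.fin * 3 + 17]
22. n16.wid = -5  [terminal]
23. n17.wid = 28  [terminal]
24. n18.fin = 4  [terminal]
25. n15.env = 4  [h.fin]
26. n15.tag = -7  [e₀.wid - 2]
27. n15.ok = "xq"  ["xq"]
28. n15.mk = false  [e₁.wid > 28]
29. n19.wid = -2  [terminal]
30. n14.sig = 20  [e.wid * -2 + 16]
31. n14.cnt = true  [C.mk == false]
32. n10.hot = 0  [e.wid + 8]
33. n10.off = "mxu"  [B.tag ++ "u"]
34. n0.sig = 25  [A.hot + 25]
35. n0.cnt = true  [e.wid == 18]

8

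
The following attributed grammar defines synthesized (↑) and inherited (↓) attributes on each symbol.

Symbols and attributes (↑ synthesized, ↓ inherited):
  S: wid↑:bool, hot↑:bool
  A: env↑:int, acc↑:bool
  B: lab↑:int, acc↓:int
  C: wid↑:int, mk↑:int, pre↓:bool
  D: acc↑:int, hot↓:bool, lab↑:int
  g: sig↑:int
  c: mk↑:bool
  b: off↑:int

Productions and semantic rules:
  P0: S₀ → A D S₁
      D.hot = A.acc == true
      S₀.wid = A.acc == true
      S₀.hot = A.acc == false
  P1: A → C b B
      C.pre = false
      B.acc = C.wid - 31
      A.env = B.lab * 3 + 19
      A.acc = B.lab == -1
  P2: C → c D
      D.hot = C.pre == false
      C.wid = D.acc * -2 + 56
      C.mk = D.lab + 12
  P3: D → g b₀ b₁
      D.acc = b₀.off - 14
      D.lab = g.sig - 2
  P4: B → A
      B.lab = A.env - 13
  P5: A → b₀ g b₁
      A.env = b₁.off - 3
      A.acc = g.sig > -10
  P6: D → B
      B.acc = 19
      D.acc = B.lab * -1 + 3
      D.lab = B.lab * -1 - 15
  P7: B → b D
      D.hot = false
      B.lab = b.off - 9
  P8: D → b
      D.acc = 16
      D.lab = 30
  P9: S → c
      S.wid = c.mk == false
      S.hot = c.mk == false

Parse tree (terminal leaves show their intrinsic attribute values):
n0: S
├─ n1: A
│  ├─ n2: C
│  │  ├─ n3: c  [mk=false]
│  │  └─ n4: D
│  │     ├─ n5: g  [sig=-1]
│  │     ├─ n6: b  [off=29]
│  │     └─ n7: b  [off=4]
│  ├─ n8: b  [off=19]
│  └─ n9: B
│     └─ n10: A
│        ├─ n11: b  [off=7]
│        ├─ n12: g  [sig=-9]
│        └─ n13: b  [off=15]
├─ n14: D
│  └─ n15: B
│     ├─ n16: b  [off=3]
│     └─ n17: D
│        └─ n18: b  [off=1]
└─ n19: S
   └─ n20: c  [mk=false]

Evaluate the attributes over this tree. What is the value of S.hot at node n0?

1. n2.pre = false  [false]
2. n3.mk = false  [terminal]
3. n4.hot = true  [C.pre == false]
4. n5.sig = -1  [terminal]
5. n6.off = 29  [terminal]
6. n7.off = 4  [terminal]
7. n4.acc = 15  [b₀.off - 14]
8. n4.lab = -3  [g.sig - 2]
9. n2.wid = 26  [D.acc * -2 + 56]
10. n2.mk = 9  [D.lab + 12]
11. n8.off = 19  [terminal]
12. n9.acc = -5  [C.wid - 31]
13. n11.off = 7  [terminal]
14. n12.sig = -9  [terminal]
15. n13.off = 15  [terminal]
16. n10.env = 12  [b₁.off - 3]
17. n10.acc = true  [g.sig > -10]
18. n9.lab = -1  [A.env - 13]
19. n1.env = 16  [B.lab * 3 + 19]
20. n1.acc = true  [B.lab == -1]
21. n14.hot = true  [A.acc == true]
22. n15.acc = 19  [19]
23. n16.off = 3  [terminal]
24. n17.hot = false  [false]
25. n18.off = 1  [terminal]
26. n17.acc = 16  [16]
27. n17.lab = 30  [30]
28. n15.lab = -6  [b.off - 9]
29. n14.acc = 9  [B.lab * -1 + 3]
30. n14.lab = -9  [B.lab * -1 - 15]
31. n20.mk = false  [terminal]
32. n19.wid = true  [c.mk == false]
33. n19.hot = true  [c.mk == false]
34. n0.wid = true  [A.acc == true]
35. n0.hot = false  [A.acc == false]

false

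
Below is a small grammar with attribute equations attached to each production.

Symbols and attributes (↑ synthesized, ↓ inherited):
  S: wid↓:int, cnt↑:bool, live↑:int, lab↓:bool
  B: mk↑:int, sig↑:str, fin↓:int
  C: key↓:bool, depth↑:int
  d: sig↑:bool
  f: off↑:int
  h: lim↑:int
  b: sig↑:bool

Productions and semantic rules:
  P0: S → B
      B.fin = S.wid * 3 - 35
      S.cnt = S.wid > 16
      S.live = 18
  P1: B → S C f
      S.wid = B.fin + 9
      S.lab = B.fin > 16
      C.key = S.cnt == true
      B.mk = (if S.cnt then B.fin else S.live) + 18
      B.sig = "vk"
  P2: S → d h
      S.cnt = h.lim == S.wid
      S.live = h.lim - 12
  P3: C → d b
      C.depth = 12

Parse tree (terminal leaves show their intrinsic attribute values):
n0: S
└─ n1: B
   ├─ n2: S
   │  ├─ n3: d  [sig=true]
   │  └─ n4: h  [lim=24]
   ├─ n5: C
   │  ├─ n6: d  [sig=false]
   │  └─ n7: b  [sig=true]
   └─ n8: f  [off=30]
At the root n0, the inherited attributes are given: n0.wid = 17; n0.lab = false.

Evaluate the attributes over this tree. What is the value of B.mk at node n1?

30

1. n0.wid = 17  [given at root]
2. n0.lab = false  [given at root]
3. n1.fin = 16  [S.wid * 3 - 35]
4. n2.wid = 25  [B.fin + 9]
5. n2.lab = false  [B.fin > 16]
6. n3.sig = true  [terminal]
7. n4.lim = 24  [terminal]
8. n2.cnt = false  [h.lim == S.wid]
9. n2.live = 12  [h.lim - 12]
10. n5.key = false  [S.cnt == true]
11. n6.sig = false  [terminal]
12. n7.sig = true  [terminal]
13. n5.depth = 12  [12]
14. n8.off = 30  [terminal]
15. n1.mk = 30  [(if S.cnt then B.fin else S.live) + 18]
16. n1.sig = "vk"  ["vk"]
17. n0.cnt = true  [S.wid > 16]
18. n0.live = 18  [18]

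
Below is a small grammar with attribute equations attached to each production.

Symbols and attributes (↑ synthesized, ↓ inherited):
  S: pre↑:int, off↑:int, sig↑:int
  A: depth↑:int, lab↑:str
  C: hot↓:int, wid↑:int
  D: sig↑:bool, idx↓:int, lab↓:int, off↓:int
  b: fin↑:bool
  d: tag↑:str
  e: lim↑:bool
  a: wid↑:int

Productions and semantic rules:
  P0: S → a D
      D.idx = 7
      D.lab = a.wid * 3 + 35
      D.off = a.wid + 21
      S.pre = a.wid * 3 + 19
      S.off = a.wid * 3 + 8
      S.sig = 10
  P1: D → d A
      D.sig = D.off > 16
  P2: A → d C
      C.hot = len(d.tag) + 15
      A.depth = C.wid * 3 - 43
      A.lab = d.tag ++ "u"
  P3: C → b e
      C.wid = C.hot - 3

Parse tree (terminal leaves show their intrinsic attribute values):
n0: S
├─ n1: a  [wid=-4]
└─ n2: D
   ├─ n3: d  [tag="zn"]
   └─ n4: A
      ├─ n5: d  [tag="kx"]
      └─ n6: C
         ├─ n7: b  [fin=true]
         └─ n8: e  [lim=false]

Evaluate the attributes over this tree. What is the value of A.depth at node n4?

1. n1.wid = -4  [terminal]
2. n2.idx = 7  [7]
3. n2.lab = 23  [a.wid * 3 + 35]
4. n2.off = 17  [a.wid + 21]
5. n3.tag = "zn"  [terminal]
6. n5.tag = "kx"  [terminal]
7. n6.hot = 17  [len(d.tag) + 15]
8. n7.fin = true  [terminal]
9. n8.lim = false  [terminal]
10. n6.wid = 14  [C.hot - 3]
11. n4.depth = -1  [C.wid * 3 - 43]
12. n4.lab = "kxu"  [d.tag ++ "u"]
13. n2.sig = true  [D.off > 16]
14. n0.pre = 7  [a.wid * 3 + 19]
15. n0.off = -4  [a.wid * 3 + 8]
16. n0.sig = 10  [10]

-1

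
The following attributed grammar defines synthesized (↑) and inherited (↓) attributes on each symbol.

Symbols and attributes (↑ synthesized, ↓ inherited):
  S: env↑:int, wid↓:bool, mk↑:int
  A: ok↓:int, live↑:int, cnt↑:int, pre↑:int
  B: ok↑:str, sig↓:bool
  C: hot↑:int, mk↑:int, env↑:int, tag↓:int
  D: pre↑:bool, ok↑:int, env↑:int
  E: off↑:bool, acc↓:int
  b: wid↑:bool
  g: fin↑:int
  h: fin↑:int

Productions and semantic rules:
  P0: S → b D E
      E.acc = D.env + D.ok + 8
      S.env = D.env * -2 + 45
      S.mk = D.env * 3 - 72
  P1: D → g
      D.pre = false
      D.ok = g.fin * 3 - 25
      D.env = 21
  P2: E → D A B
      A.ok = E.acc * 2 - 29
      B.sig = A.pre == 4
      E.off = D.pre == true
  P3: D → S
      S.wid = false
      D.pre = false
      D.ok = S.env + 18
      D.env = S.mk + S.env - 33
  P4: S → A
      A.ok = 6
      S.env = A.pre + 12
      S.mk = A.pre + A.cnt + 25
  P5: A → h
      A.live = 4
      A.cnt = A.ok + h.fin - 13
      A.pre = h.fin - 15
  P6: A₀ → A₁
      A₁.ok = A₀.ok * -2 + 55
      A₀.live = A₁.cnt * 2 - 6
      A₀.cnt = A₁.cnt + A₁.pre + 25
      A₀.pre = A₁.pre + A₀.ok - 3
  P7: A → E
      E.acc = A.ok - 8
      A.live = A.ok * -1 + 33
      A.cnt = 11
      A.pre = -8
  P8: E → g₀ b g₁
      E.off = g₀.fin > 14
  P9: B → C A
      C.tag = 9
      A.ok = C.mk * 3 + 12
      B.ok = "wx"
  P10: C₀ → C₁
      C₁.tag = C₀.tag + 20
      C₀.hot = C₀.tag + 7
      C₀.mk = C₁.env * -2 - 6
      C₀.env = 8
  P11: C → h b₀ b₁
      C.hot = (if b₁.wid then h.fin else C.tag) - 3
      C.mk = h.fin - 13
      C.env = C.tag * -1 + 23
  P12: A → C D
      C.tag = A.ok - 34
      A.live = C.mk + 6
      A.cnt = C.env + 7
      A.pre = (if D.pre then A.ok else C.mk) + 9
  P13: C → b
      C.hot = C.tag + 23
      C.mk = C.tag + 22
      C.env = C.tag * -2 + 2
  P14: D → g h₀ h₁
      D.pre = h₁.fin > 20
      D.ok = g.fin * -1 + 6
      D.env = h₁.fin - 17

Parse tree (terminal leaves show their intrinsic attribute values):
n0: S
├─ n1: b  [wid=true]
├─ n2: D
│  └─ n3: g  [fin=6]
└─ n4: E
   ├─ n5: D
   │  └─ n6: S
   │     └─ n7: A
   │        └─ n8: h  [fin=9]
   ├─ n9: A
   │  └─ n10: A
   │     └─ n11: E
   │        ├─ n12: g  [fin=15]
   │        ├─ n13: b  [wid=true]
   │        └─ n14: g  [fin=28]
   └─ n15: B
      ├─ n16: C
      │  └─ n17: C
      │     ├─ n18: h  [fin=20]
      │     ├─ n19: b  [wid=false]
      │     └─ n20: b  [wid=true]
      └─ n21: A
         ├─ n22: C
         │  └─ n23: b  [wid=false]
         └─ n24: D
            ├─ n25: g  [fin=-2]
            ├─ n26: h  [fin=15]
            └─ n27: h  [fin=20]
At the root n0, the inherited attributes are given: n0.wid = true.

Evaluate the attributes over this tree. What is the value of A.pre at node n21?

1. n0.wid = true  [given at root]
2. n1.wid = true  [terminal]
3. n3.fin = 6  [terminal]
4. n2.pre = false  [false]
5. n2.ok = -7  [g.fin * 3 - 25]
6. n2.env = 21  [21]
7. n4.acc = 22  [D.env + D.ok + 8]
8. n6.wid = false  [false]
9. n7.ok = 6  [6]
10. n8.fin = 9  [terminal]
11. n7.live = 4  [4]
12. n7.cnt = 2  [A.ok + h.fin - 13]
13. n7.pre = -6  [h.fin - 15]
14. n6.env = 6  [A.pre + 12]
15. n6.mk = 21  [A.pre + A.cnt + 25]
16. n5.pre = false  [false]
17. n5.ok = 24  [S.env + 18]
18. n5.env = -6  [S.mk + S.env - 33]
19. n9.ok = 15  [E.acc * 2 - 29]
20. n10.ok = 25  [A₀.ok * -2 + 55]
21. n11.acc = 17  [A.ok - 8]
22. n12.fin = 15  [terminal]
23. n13.wid = true  [terminal]
24. n14.fin = 28  [terminal]
25. n11.off = true  [g₀.fin > 14]
26. n10.live = 8  [A.ok * -1 + 33]
27. n10.cnt = 11  [11]
28. n10.pre = -8  [-8]
29. n9.live = 16  [A₁.cnt * 2 - 6]
30. n9.cnt = 28  [A₁.cnt + A₁.pre + 25]
31. n9.pre = 4  [A₁.pre + A₀.ok - 3]
32. n15.sig = true  [A.pre == 4]
33. n16.tag = 9  [9]
34. n17.tag = 29  [C₀.tag + 20]
35. n18.fin = 20  [terminal]
36. n19.wid = false  [terminal]
37. n20.wid = true  [terminal]
38. n17.hot = 17  [(if b₁.wid then h.fin else C.tag) - 3]
39. n17.mk = 7  [h.fin - 13]
40. n17.env = -6  [C.tag * -1 + 23]
41. n16.hot = 16  [C₀.tag + 7]
42. n16.mk = 6  [C₁.env * -2 - 6]
43. n16.env = 8  [8]
44. n21.ok = 30  [C.mk * 3 + 12]
45. n22.tag = -4  [A.ok - 34]
46. n23.wid = false  [terminal]
47. n22.hot = 19  [C.tag + 23]
48. n22.mk = 18  [C.tag + 22]
49. n22.env = 10  [C.tag * -2 + 2]
50. n25.fin = -2  [terminal]
51. n26.fin = 15  [terminal]
52. n27.fin = 20  [terminal]
53. n24.pre = false  [h₁.fin > 20]
54. n24.ok = 8  [g.fin * -1 + 6]
55. n24.env = 3  [h₁.fin - 17]
56. n21.live = 24  [C.mk + 6]
57. n21.cnt = 17  [C.env + 7]
58. n21.pre = 27  [(if D.pre then A.ok else C.mk) + 9]
59. n15.ok = "wx"  ["wx"]
60. n4.off = false  [D.pre == true]
61. n0.env = 3  [D.env * -2 + 45]
62. n0.mk = -9  [D.env * 3 - 72]

27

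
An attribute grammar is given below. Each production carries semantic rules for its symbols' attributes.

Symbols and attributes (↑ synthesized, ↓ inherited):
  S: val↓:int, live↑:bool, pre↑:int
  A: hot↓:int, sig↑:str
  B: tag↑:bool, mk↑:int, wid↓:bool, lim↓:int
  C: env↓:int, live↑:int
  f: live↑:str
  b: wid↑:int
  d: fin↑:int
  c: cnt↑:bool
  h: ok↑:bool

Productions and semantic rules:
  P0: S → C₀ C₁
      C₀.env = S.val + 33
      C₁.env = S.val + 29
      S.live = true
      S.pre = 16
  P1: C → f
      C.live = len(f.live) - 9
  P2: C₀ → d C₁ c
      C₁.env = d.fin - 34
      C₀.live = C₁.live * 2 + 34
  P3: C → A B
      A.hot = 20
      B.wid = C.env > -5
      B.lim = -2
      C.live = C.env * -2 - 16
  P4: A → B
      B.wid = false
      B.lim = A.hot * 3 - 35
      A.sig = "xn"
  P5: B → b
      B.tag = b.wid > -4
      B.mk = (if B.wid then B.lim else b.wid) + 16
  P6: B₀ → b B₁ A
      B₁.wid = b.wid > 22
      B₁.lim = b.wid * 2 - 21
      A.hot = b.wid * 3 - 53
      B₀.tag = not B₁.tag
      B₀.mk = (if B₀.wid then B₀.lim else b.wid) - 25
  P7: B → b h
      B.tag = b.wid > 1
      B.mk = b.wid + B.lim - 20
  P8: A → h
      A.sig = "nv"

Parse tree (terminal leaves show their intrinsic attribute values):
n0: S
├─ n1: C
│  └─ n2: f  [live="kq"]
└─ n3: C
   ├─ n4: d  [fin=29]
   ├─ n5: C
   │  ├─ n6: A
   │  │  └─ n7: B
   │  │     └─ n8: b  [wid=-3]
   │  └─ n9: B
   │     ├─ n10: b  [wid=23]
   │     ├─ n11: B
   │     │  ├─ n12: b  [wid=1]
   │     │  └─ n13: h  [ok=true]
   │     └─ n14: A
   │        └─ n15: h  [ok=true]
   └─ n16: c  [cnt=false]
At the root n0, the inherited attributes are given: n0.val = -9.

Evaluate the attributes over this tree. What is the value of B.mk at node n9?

1. n0.val = -9  [given at root]
2. n1.env = 24  [S.val + 33]
3. n2.live = "kq"  [terminal]
4. n1.live = -7  [len(f.live) - 9]
5. n3.env = 20  [S.val + 29]
6. n4.fin = 29  [terminal]
7. n5.env = -5  [d.fin - 34]
8. n6.hot = 20  [20]
9. n7.wid = false  [false]
10. n7.lim = 25  [A.hot * 3 - 35]
11. n8.wid = -3  [terminal]
12. n7.tag = true  [b.wid > -4]
13. n7.mk = 13  [(if B.wid then B.lim else b.wid) + 16]
14. n6.sig = "xn"  ["xn"]
15. n9.wid = false  [C.env > -5]
16. n9.lim = -2  [-2]
17. n10.wid = 23  [terminal]
18. n11.wid = true  [b.wid > 22]
19. n11.lim = 25  [b.wid * 2 - 21]
20. n12.wid = 1  [terminal]
21. n13.ok = true  [terminal]
22. n11.tag = false  [b.wid > 1]
23. n11.mk = 6  [b.wid + B.lim - 20]
24. n14.hot = 16  [b.wid * 3 - 53]
25. n15.ok = true  [terminal]
26. n14.sig = "nv"  ["nv"]
27. n9.tag = true  [not B₁.tag]
28. n9.mk = -2  [(if B₀.wid then B₀.lim else b.wid) - 25]
29. n5.live = -6  [C.env * -2 - 16]
30. n16.cnt = false  [terminal]
31. n3.live = 22  [C₁.live * 2 + 34]
32. n0.live = true  [true]
33. n0.pre = 16  [16]

-2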